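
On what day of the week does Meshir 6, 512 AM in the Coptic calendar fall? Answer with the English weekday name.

Equivalently 5 February 796 Gregorian, JDN 2011828.
Since JDN mod 7 = 0 (0 = Monday), the day is Monday.

Monday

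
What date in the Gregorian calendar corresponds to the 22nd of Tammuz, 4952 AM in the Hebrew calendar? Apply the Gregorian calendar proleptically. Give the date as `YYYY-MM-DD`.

Julian Day Number of the source date = 2156622.
Converting JDN 2156622 to the Gregorian calendar gives 12 July 1192 CE.

1192-07-12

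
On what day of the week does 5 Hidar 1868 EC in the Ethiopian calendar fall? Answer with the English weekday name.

This is JDN 2406207 (14 November 1875 Gregorian).
JDN 2406207 mod 7 = 6, and JDN 0 was a Monday, so this is a Sunday.

Sunday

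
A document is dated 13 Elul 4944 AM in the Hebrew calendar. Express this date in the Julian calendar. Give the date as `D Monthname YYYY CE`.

22 August 1184 CE

Both dates share Julian Day Number 2153748; in the Julian calendar that is 22 August 1184 CE.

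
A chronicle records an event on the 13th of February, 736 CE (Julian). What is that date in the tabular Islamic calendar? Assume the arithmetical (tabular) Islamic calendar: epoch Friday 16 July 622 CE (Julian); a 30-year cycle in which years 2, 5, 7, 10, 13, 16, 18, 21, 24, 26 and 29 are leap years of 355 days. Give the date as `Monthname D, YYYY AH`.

Julian Day Number of the source date = 1989925.
Converting JDN 1989925 to the tabular Islamic calendar gives 25 Muharram 118 AH.

Muharram 25, 118 AH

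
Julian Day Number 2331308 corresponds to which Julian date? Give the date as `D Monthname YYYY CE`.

JDN 2331308 is 20 October 1670 in the Gregorian calendar.
In the Julian calendar that day is 10 October 1670 CE.

10 October 1670 CE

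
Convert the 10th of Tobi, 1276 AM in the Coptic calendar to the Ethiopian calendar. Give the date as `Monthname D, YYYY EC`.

Tir 10, 1552 EC

Both dates share Julian Day Number 2290853; in the Ethiopian calendar that is 10 Tir 1552 EC.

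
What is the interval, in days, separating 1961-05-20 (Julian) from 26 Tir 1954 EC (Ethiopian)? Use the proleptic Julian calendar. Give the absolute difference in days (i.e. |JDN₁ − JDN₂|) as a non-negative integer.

246

JDN of the first date = 2437453.
JDN of the second date = 2437699.
|2437699 − 2437453| = 246.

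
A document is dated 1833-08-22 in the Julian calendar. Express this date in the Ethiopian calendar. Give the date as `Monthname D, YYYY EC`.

Nehase 29, 1825 EC

Both dates share Julian Day Number 2390795; in the Ethiopian calendar that is 29 Nehase 1825 EC.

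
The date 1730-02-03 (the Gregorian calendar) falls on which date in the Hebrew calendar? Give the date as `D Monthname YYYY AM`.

Both dates share Julian Day Number 2352963; in the Hebrew calendar that is 16 Shevat 5490 AM.

16 Shevat 5490 AM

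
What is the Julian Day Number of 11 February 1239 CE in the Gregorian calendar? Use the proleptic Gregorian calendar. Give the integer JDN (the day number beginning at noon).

JDN 2451545 is 1 January 2000 CE (Gregorian); the target day is −277908 days from there, so JDN = 2173637.

2173637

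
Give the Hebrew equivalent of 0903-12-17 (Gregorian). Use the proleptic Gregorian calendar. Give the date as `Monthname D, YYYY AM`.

Kislev 20, 4664 AM

Julian Day Number of the source date = 2051224.
Converting JDN 2051224 to the Hebrew calendar gives 20 Kislev 4664 AM.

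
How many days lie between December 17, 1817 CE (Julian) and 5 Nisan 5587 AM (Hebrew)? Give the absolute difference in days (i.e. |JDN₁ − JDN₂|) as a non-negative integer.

First date → JDN 2385068; second date → JDN 2388449.
The interval is |2385068 − 2388449| = 3381 days.

3381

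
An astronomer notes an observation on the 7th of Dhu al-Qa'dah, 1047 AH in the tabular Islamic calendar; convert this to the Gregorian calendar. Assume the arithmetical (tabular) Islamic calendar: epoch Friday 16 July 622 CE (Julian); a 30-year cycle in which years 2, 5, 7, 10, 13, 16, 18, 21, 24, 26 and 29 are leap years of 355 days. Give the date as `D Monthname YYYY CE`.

Both dates share Julian Day Number 2319409; in the Gregorian calendar that is 23 March 1638 CE.

23 March 1638 CE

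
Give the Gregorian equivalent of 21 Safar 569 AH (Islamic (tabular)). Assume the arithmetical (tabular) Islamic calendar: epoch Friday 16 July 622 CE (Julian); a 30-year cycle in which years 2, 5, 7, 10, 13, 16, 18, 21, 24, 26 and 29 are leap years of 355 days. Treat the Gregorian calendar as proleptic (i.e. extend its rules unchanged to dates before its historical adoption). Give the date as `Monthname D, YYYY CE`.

Julian Day Number of the source date = 2149770.
Converting JDN 2149770 to the Gregorian calendar gives 8 October 1173 CE.

October 8, 1173 CE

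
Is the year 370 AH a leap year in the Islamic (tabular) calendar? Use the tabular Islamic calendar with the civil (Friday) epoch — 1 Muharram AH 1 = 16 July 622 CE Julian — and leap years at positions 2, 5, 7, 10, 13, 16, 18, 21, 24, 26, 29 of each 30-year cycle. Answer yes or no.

yes

Year 370 AH is year 10 of its 30-year cycle; leap positions are 2, 5, 7, 10, 13, 16, 18, 21, 24, 26, 29, so it is a leap year (355 days).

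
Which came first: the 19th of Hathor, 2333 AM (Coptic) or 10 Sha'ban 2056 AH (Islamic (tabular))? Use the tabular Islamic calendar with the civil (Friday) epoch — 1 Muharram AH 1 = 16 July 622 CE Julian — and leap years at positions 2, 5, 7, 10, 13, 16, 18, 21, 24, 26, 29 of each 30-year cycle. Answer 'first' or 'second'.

first

The two dates have Julian Day Numbers 2676871 and 2676879 respectively.
Since 2676871 < 2676879, the first date comes first.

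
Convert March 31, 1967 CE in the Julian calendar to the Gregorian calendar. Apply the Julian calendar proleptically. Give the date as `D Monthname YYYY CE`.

13 April 1967 CE

For dates in this range the Gregorian date is 13 days ahead of the Julian.
31 March 1967 Julian + 13 days → 13 April 1967 Gregorian.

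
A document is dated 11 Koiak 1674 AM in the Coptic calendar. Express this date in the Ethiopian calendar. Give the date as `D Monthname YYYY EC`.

11 Tahsas 1950 EC

Julian Day Number of the source date = 2436193.
Converting JDN 2436193 to the Ethiopian calendar gives 11 Tahsas 1950 EC.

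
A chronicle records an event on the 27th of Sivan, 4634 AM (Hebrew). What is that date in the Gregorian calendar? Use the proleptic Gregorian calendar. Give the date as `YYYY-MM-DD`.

0874-06-20

Julian Day Number of the source date = 2040453.
Converting JDN 2040453 to the Gregorian calendar gives 20 June 874 CE.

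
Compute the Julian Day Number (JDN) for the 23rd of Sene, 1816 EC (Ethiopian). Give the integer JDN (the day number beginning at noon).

2387442

In the Gregorian calendar the same day is 29 June 1824.
JDN 2451545 is 1 January 2000 CE (Gregorian); the target day is −64103 days from there, so JDN = 2387442.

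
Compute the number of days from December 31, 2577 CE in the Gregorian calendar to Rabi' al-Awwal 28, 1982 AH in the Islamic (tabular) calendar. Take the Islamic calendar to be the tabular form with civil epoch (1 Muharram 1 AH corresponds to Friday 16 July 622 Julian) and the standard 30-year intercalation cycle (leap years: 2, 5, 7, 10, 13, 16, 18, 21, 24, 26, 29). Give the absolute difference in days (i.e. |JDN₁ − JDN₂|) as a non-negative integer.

First date → JDN 2662655; second date → JDN 2650526.
The interval is |2662655 − 2650526| = 12129 days.

12129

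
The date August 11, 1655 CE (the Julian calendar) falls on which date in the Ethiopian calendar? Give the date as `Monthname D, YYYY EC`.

The source date corresponds to 21 August 1655 in the Gregorian calendar (JDN 2325769).
That day falls on 18 Nehase 1647 EC in the Ethiopian calendar.

Nehase 18, 1647 EC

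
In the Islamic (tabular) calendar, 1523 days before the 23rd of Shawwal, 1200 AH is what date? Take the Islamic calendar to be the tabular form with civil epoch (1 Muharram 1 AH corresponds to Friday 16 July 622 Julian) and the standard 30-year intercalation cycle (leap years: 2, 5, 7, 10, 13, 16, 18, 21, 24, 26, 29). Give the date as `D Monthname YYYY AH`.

7 Rajab 1196 AH

The starting date is JDN 2373614; 2373614 − 1523 = 2372091.
JDN 2372091 corresponds to 7 Rajab 1196 AH.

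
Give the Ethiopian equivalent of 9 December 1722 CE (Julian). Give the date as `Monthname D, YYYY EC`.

Tahsas 13, 1715 EC

Julian Day Number of the source date = 2350361.
Converting JDN 2350361 to the Ethiopian calendar gives 13 Tahsas 1715 EC.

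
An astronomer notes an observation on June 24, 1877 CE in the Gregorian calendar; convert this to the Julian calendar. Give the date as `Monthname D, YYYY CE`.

For dates in this range the Gregorian date is 12 days ahead of the Julian.
24 June 1877 Gregorian − 12 days → 12 June 1877 Julian.

June 12, 1877 CE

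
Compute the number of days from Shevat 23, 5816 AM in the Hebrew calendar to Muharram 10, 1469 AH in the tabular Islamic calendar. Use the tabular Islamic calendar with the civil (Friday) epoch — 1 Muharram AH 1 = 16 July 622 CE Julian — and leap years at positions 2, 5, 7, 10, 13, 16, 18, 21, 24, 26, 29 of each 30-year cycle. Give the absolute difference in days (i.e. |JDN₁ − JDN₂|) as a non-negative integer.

First date → JDN 2472039; second date → JDN 2468659.
The interval is |2472039 − 2468659| = 3380 days.

3380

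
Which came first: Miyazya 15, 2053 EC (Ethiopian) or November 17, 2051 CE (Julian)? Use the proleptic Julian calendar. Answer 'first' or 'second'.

second

The two dates have Julian Day Numbers 2473938 and 2470506 respectively.
Since 2470506 < 2473938, the second date comes first.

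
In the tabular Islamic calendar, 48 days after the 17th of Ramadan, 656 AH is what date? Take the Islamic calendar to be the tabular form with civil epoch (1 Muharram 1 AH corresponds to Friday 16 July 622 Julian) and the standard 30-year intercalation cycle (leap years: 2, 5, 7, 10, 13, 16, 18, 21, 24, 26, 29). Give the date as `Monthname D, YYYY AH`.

Dhu al-Qa'dah 6, 656 AH

The starting date is JDN 2180802; 2180802 + 48 = 2180850.
JDN 2180850 corresponds to Dhu al-Qa'dah 6, 656 AH.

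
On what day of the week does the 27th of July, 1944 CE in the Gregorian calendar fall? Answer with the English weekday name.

2431299 ≡ 3 (mod 7); counting from Monday = 0 gives Thursday.

Thursday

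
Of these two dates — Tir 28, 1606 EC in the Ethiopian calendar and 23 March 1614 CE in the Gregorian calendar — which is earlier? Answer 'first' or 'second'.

The two dates have Julian Day Numbers 2310594 and 2310643 respectively.
Since 2310594 < 2310643, the first date comes first.

first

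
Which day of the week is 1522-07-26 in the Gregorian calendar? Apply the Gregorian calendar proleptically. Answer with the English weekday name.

Wednesday

JDN 2277165 mod 7 = 2, and JDN 0 was a Monday, so this is a Wednesday.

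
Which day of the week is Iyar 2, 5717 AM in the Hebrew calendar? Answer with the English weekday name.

This is JDN 2435962 (3 May 1957 Gregorian).
JDN 2435962 mod 7 = 4, and JDN 0 was a Monday, so this is a Friday.

Friday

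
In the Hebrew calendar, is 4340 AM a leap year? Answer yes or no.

Hebrew year 4340 is year 8 of its 19-year Metonic cycle; leap years are at positions 3, 6, 8, 11, 14, 17, 19, so it is a leap year (13 months).

yes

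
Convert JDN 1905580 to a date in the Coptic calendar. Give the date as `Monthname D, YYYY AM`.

Paremhat 16, 221 AM

JDN 1905580 is 14 March 505 in the proleptic Gregorian calendar.
In the Coptic calendar that day is Paremhat 16, 221 AM.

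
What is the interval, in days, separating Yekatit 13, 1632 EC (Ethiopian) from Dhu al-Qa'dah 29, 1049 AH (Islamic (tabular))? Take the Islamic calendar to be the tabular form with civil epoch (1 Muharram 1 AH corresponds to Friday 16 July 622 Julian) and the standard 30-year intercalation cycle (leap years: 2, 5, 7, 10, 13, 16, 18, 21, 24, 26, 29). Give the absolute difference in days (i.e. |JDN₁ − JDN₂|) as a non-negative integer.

First date → JDN 2320106; second date → JDN 2320139.
The interval is |2320106 − 2320139| = 33 days.

33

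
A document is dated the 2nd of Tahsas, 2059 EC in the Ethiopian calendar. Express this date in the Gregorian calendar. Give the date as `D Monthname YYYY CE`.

11 December 2066 CE

Julian Day Number of the source date = 2475996.
Converting JDN 2475996 to the Gregorian calendar gives 11 December 2066 CE.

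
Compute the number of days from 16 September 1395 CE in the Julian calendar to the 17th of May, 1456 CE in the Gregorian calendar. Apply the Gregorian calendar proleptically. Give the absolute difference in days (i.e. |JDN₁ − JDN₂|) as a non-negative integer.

22150

JDN of the first date = 2230840.
JDN of the second date = 2252990.
|2252990 − 2230840| = 22150.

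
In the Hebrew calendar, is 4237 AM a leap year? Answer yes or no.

yes

Hebrew year 4237 is year 19 of its 19-year Metonic cycle; leap years are at positions 3, 6, 8, 11, 14, 17, 19, so it is a leap year (13 months).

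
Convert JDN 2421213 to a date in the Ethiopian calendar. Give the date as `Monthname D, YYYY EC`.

The Gregorian equivalent of JDN 2421213 is 15 December 1916.
In the Ethiopian calendar that day is Tahsas 6, 1909 EC.

Tahsas 6, 1909 EC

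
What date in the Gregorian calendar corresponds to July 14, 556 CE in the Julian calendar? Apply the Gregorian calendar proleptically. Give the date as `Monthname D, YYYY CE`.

At this point the Julian calendar is 2 days behind the Gregorian.
14 July 556 Julian + 2 days → 16 July 556 Gregorian.

July 16, 556 CE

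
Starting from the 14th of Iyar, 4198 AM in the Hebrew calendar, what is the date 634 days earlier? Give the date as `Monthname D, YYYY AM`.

Av 29, 4196 AM

The starting date is JDN 1881151; 1881151 − 634 = 1880517.
JDN 1880517 corresponds to Av 29, 4196 AM.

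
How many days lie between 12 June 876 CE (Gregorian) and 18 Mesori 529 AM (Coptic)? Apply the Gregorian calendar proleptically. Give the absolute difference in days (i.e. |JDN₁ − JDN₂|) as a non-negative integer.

JDN of the first date = 2041176.
JDN of the second date = 2018229.
|2018229 − 2041176| = 22947.

22947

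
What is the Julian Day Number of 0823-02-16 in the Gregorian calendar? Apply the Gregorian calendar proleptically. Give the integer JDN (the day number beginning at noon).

2021701

JDN 2299161 is 15 October 1582 CE (Gregorian); the target day is −277460 days from there, so JDN = 2021701.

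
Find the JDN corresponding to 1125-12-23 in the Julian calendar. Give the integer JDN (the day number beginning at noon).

Equivalently 30 December 1125 (proleptic Gregorian).
JDN 2451545 is 1 January 2000 CE (Gregorian); the target day is −319224 days from there, so JDN = 2132321.

2132321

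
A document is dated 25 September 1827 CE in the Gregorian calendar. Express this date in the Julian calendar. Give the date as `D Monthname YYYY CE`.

At this point the Julian calendar is 12 days behind the Gregorian.
25 September 1827 Gregorian − 12 days → 13 September 1827 Julian.

13 September 1827 CE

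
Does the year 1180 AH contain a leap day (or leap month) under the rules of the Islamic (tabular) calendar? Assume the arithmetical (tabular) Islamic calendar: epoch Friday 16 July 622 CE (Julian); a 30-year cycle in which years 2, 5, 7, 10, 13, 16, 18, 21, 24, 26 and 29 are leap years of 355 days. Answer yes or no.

yes

Year 1180 AH is year 10 of its 30-year cycle; leap positions are 2, 5, 7, 10, 13, 16, 18, 21, 24, 26, 29, so it is a leap year (355 days).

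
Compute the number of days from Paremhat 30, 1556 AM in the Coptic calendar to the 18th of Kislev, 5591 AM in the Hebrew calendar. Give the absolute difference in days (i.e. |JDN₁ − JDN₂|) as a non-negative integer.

First date → JDN 2393203; second date → JDN 2389791.
The interval is |2393203 − 2389791| = 3412 days.

3412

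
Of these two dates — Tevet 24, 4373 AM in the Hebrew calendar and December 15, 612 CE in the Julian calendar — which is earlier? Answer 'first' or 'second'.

Converting both to JDN: 1944947 vs 1944940; the smaller is the second.

second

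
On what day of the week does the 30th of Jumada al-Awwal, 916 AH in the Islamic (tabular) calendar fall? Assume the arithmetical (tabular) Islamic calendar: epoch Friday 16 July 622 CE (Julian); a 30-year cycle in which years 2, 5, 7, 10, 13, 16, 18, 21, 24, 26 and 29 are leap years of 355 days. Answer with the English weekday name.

In the proleptic Gregorian calendar this is 14 September 1510 (JDN 2272832).
Since JDN mod 7 = 2 (0 = Monday), the day is Wednesday.

Wednesday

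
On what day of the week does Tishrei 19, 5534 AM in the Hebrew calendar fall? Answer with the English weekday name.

In the Gregorian calendar this is 6 October 1773 (JDN 2368914).
Since JDN mod 7 = 2 (0 = Monday), the day is Wednesday.

Wednesday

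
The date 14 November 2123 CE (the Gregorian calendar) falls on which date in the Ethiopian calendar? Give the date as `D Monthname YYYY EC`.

3 Hidar 2116 EC

Julian Day Number of the source date = 2496787.
Converting JDN 2496787 to the Ethiopian calendar gives 3 Hidar 2116 EC.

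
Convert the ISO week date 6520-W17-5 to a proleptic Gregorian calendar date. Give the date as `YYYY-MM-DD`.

6520-04-26

ISO week 1 of 6520 is the week containing the first Thursday of 6520.
Week 17, day 5 (Friday) lands on 6520-04-26.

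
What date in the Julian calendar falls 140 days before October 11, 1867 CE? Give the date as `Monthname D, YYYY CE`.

Counting 140 days back from JDN 2403263 reaches JDN 2403123, which is May 24, 1867 CE.

May 24, 1867 CE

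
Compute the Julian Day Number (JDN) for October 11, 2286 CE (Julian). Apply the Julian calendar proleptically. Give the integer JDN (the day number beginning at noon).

2556303

Equivalently 26 October 2286 (Gregorian).
JDN 2451545 is 1 January 2000 CE (Gregorian); the target day is +104758 days from there, so JDN = 2556303.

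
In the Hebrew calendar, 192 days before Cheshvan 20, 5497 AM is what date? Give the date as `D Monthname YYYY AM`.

The starting date is JDN 2355419; 2355419 − 192 = 2355227.
JDN 2355227 corresponds to 5 Iyar 5496 AM.

5 Iyar 5496 AM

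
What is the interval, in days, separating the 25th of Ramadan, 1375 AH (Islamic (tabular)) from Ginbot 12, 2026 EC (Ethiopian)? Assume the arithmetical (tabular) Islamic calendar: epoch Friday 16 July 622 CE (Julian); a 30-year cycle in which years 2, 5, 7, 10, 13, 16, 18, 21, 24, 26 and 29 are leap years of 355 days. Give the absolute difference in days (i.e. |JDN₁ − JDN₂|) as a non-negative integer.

First date → JDN 2435600; second date → JDN 2464103.
The interval is |2435600 − 2464103| = 28503 days.

28503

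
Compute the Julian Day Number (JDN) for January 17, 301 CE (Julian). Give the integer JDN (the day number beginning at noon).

1831015

In the proleptic Gregorian calendar the same day is 18 January 301.
JDN 2451545 is 1 January 2000 CE (Gregorian); the target day is −620530 days from there, so JDN = 1831015.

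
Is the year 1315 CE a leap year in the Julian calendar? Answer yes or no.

no

1315 mod 4 = 3, so it is a common year in the Julian calendar.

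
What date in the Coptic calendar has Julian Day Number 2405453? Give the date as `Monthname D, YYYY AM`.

Paopi 12, 1590 AM

The Gregorian equivalent of JDN 2405453 is 21 October 1873.
In the Coptic calendar that day is Paopi 12, 1590 AM.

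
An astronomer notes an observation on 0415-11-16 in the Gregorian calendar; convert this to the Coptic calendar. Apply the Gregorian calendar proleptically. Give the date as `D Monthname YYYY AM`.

Both dates share Julian Day Number 1872955; in the Coptic calendar that is 18 Hathor 132 AM.

18 Hathor 132 AM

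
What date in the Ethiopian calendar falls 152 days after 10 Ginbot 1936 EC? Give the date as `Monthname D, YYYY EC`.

The starting date is JDN 2431229; 2431229 + 152 = 2431381.
JDN 2431381 corresponds to Tikimt 7, 1937 EC.

Tikimt 7, 1937 EC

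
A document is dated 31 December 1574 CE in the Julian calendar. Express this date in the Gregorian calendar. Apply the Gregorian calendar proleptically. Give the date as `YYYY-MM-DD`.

1575-01-10

At this point the Julian calendar is 10 days behind the Gregorian.
31 December 1574 Julian + 10 days → 10 January 1575 Gregorian.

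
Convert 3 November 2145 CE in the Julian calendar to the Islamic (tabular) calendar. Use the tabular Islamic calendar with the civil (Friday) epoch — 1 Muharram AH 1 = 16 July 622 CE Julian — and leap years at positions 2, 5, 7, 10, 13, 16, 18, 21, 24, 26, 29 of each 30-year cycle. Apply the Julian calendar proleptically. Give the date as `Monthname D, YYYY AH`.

Julian Day Number of the source date = 2504826.
Converting JDN 2504826 to the tabular Islamic calendar gives 1 Safar 1571 AH.

Safar 1, 1571 AH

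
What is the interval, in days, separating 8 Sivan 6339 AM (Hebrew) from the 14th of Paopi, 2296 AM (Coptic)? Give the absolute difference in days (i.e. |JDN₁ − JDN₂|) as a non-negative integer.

147

JDN of the first date = 2663175.
JDN of the second date = 2663322.
|2663322 − 2663175| = 147.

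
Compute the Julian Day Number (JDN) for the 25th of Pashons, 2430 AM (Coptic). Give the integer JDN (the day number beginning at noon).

2712486

In the Gregorian calendar the same day is 8 June 2714.
JDN 2299161 is 15 October 1582 CE (Gregorian); the target day is +413325 days from there, so JDN = 2712486.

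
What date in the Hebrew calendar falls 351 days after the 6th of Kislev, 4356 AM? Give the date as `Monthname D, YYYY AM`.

JDN of the 6th of Kislev, 4356 AM = 1938699.
1938699 + 351 = 1939050.
JDN 1939050 in the Hebrew calendar is Kislev 2, 4357 AM.

Kislev 2, 4357 AM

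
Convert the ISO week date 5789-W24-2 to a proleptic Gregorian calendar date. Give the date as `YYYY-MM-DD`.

5789-06-09

ISO week 1 of 5789 is the week containing the first Thursday of 5789.
Week 24, day 2 (Tuesday) lands on 5789-06-09.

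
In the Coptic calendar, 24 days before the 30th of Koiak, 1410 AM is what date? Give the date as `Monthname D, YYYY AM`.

Koiak 6, 1410 AM

The starting date is JDN 2339786; 2339786 − 24 = 2339762.
JDN 2339762 corresponds to Koiak 6, 1410 AM.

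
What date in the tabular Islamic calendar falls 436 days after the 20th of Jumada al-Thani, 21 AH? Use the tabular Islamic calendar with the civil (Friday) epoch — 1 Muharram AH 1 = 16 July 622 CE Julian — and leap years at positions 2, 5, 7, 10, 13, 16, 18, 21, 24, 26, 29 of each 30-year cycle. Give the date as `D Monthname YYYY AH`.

13 Ramadan 22 AH

JDN of the 20th of Jumada al-Thani, 21 AH = 1955694.
1955694 + 436 = 1956130.
JDN 1956130 in the tabular Islamic calendar is 13 Ramadan 22 AH.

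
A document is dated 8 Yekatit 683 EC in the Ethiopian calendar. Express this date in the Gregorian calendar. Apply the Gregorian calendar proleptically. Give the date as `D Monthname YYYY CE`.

Julian Day Number of the source date = 1973478.
Converting JDN 1973478 to the Gregorian calendar gives 5 February 691 CE.

5 February 691 CE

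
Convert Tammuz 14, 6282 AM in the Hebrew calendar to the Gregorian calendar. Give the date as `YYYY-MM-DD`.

Julian Day Number of the source date = 2642391.
Converting JDN 2642391 to the Gregorian calendar gives 9 July 2522 CE.

2522-07-09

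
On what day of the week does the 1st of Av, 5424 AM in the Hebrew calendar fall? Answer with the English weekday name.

This is JDN 2329028 (23 July 1664 Gregorian).
2329028 ≡ 2 (mod 7); counting from Monday = 0 gives Wednesday.

Wednesday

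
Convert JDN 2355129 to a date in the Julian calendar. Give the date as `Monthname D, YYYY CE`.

December 29, 1735 CE

The Gregorian equivalent of JDN 2355129 is 9 January 1736.
In the Julian calendar that day is December 29, 1735 CE.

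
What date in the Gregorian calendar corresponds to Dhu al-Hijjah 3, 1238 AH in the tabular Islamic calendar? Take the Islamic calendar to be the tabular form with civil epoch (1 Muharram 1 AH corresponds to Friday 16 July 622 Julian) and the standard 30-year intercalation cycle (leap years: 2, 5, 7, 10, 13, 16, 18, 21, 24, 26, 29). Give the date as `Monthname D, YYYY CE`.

August 11, 1823 CE

Julian Day Number of the source date = 2387119.
Converting JDN 2387119 to the Gregorian calendar gives 11 August 1823 CE.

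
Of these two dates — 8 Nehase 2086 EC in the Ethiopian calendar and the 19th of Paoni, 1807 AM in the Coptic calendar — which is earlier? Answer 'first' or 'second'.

First date → JDN 2486104; second date → JDN 2484959.
JDN 2484959 < JDN 2486104, so the second date is earlier.

second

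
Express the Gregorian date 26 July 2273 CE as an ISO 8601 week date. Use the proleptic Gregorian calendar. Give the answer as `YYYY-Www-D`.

The weekday is Saturday (ISO weekday 6).
That Saturday belongs to ISO week 30 of ISO year 2273.

2273-W30-6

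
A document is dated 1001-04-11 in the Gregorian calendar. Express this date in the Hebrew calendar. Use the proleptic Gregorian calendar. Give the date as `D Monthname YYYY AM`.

Julian Day Number of the source date = 2086768.
Converting JDN 2086768 to the Hebrew calendar gives 8 Nisan 4761 AM.

8 Nisan 4761 AM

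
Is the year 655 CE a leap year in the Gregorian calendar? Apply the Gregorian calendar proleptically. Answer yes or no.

655 is not divisible by 4, so it is a common year.

no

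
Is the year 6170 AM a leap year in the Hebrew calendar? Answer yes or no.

Hebrew year 6170 is year 14 of its 19-year Metonic cycle; leap years are at positions 3, 6, 8, 11, 14, 17, 19, so it is a leap year (13 months).

yes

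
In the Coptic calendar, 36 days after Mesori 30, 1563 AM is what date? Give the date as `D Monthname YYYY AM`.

JDN of Mesori 30, 1563 AM = 2395909.
2395909 + 36 = 2395945.
JDN 2395945 in the Coptic calendar is 30 Thout 1564 AM.

30 Thout 1564 AM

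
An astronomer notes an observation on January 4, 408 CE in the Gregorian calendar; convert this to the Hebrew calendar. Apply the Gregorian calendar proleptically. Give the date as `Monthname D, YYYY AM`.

Both dates share Julian Day Number 1870082; in the Hebrew calendar that is 18 Tevet 4168 AM.

Tevet 18, 4168 AM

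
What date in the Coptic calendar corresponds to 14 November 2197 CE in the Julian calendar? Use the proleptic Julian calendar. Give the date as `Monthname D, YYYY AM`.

Both dates share Julian Day Number 2523830; in the Coptic calendar that is 18 Hathor 1914 AM.

Hathor 18, 1914 AM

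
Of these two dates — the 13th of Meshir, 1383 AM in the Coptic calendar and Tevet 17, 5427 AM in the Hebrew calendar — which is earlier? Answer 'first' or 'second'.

second

First date → JDN 2329967; second date → JDN 2329932.
JDN 2329932 < JDN 2329967, so the second date is earlier.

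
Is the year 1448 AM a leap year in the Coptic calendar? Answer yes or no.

1448 mod 4 = 0; in the Coptic calendar a year is leap when year mod 4 = 3, so it is a common year.

no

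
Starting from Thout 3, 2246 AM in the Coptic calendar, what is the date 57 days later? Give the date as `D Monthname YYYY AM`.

30 Paopi 2246 AM

JDN of Thout 3, 2246 AM = 2645018.
2645018 + 57 = 2645075.
JDN 2645075 in the Coptic calendar is 30 Paopi 2246 AM.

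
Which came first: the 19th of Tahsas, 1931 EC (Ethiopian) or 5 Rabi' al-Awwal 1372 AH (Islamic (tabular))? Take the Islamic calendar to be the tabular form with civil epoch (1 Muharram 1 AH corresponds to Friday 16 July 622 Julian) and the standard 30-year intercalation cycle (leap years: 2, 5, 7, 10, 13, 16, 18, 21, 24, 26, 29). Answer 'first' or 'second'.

first

Converting both to JDN: 2429261 vs 2434340; the smaller is the first.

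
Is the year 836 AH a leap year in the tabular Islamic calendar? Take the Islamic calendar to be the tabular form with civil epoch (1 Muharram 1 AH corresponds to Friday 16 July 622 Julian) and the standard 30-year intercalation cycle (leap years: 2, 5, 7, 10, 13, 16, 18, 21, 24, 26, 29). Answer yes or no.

Year 836 AH is year 26 of its 30-year cycle; leap positions are 2, 5, 7, 10, 13, 16, 18, 21, 24, 26, 29, so it is a leap year (355 days).

yes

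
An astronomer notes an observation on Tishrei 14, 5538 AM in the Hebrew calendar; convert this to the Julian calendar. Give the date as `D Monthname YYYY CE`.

Both dates share Julian Day Number 2370384; in the Julian calendar that is 4 October 1777 CE.

4 October 1777 CE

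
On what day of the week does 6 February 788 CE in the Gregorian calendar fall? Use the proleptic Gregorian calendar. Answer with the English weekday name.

Since JDN mod 7 = 5 (0 = Monday), the day is Saturday.

Saturday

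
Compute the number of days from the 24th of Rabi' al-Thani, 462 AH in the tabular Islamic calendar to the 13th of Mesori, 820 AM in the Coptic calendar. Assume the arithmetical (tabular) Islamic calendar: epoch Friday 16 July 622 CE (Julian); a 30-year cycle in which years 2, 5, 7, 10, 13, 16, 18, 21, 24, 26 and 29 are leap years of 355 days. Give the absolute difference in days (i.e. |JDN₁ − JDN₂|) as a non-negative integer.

12597

JDN of the first date = 2111915.
JDN of the second date = 2124512.
|2124512 − 2111915| = 12597.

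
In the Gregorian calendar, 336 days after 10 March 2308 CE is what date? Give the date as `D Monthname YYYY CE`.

JDN of 10 March 2308 CE = 2564108.
2564108 + 336 = 2564444.
JDN 2564444 in the Gregorian calendar is 9 February 2309 CE.

9 February 2309 CE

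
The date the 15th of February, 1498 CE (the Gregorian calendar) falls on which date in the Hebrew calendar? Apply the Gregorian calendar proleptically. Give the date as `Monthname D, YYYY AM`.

Adar I 14, 5258 AM

Both dates share Julian Day Number 2268239; in the Hebrew calendar that is 14 Adar I 5258 AM.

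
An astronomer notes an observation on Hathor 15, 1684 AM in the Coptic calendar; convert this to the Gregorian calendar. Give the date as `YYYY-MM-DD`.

1967-11-25

Julian Day Number of the source date = 2439820.
Converting JDN 2439820 to the Gregorian calendar gives 25 November 1967 CE.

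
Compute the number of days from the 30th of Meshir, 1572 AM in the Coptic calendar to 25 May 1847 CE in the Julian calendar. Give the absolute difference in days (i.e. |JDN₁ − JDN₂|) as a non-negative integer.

3198

First date → JDN 2399017; second date → JDN 2395819.
The interval is |2399017 − 2395819| = 3198 days.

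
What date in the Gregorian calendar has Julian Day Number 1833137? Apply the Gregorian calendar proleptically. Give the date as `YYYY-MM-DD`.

0306-11-10

Counting from JDN 2299161 = 15 Oct 1582 gives an offset of -466024 days.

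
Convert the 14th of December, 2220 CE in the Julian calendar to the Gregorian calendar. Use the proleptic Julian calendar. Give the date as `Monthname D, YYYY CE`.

December 29, 2220 CE

For dates in this range the Gregorian date is 15 days ahead of the Julian.
14 December 2220 Julian + 15 days → 29 December 2220 Gregorian.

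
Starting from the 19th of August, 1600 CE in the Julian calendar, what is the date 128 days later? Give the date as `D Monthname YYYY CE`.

25 December 1600 CE

Counting 128 days forward from JDN 2305689 reaches JDN 2305817, which is 25 December 1600 CE.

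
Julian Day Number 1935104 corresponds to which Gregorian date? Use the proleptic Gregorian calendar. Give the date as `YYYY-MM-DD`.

JDN 2451545 is 1 Jan 2000; 1935104 is −516441 days from there.

0586-01-12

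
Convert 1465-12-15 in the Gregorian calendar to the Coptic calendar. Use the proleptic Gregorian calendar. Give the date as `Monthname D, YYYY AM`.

Koiak 10, 1182 AM

Both dates share Julian Day Number 2256489; in the Coptic calendar that is 10 Koiak 1182 AM.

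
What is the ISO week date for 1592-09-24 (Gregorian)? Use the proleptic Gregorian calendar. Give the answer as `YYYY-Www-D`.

1592-W39-4

The weekday is Thursday (ISO weekday 4).
That Thursday belongs to ISO week 39 of ISO year 1592.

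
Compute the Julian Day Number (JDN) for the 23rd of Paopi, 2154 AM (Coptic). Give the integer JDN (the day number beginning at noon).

In the Gregorian calendar the same day is 5 November 2437.
JDN 2451545 is 1 January 2000 CE (Gregorian); the target day is +159920 days from there, so JDN = 2611465.

2611465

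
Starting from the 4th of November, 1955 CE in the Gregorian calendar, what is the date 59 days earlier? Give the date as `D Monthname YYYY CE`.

6 September 1955 CE

The starting date is JDN 2435416; 2435416 − 59 = 2435357.
JDN 2435357 corresponds to 6 September 1955 CE.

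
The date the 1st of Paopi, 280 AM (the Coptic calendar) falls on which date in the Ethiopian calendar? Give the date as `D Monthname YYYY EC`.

Julian Day Number of the source date = 1926965.
Converting JDN 1926965 to the Ethiopian calendar gives 1 Tikimt 556 EC.

1 Tikimt 556 EC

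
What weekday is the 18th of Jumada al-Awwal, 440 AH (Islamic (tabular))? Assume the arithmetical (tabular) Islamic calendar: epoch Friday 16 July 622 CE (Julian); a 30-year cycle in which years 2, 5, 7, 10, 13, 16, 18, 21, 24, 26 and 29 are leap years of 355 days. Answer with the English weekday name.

Saturday

This is JDN 2104142 (4 November 1048 Gregorian).
JDN 2104142 mod 7 = 5, and JDN 0 was a Monday, so this is a Saturday.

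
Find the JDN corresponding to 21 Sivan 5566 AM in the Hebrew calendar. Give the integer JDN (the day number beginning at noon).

2380845

Equivalently 7 June 1806 (Gregorian).
JDN 2451545 is 1 January 2000 CE (Gregorian); the target day is −70700 days from there, so JDN = 2380845.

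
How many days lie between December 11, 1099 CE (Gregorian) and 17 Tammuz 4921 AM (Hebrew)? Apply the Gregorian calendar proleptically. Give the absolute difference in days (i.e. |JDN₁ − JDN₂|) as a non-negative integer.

First date → JDN 2122806; second date → JDN 2145307.
The interval is |2122806 − 2145307| = 22501 days.

22501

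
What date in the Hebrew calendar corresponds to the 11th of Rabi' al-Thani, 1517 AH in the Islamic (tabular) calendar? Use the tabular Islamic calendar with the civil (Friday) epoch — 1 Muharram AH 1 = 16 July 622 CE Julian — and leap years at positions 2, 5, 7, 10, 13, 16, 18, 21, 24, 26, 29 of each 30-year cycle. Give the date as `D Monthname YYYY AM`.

Both dates share Julian Day Number 2485759; in the Hebrew calendar that is 12 Elul 5853 AM.

12 Elul 5853 AM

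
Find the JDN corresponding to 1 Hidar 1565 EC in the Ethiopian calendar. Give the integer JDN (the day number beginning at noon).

2295532

Equivalently 7 November 1572 (proleptic Gregorian).
JDN 2400001 is 17 November 1858 CE (Gregorian), MJD 0; the target day is −104469 days from there, so JDN = 2295532.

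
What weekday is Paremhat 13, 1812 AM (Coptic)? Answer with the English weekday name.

Thursday

In the Gregorian calendar this is 22 March 2096 (JDN 2486690).
Since JDN mod 7 = 3 (0 = Monday), the day is Thursday.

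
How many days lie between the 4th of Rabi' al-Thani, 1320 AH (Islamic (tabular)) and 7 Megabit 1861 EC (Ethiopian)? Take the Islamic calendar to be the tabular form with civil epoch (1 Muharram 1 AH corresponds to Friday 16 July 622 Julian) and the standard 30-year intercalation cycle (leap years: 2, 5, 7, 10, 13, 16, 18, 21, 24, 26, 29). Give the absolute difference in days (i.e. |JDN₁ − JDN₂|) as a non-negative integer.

12170

JDN of the first date = 2415942.
JDN of the second date = 2403772.
|2403772 − 2415942| = 12170.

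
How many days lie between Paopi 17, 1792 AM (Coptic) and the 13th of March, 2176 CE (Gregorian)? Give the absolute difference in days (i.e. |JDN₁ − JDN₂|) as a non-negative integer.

JDN of the first date = 2479239.
JDN of the second date = 2515900.
|2515900 − 2479239| = 36661.

36661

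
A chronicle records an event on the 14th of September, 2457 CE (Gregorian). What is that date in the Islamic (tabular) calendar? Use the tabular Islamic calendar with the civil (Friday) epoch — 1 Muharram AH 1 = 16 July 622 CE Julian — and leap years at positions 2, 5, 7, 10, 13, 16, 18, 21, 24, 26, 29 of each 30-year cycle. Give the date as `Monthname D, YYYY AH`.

Julian Day Number of the source date = 2618718.
Converting JDN 2618718 to the tabular Islamic calendar gives 24 Jumada al-Thani 1892 AH.

Jumada al-Thani 24, 1892 AH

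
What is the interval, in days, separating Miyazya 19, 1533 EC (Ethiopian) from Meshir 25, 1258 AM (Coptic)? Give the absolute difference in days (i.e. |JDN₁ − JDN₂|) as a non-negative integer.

First date → JDN 2284012; second date → JDN 2284323.
The interval is |2284012 − 2284323| = 311 days.

311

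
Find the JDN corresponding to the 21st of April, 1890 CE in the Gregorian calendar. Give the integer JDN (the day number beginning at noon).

JDN 2400001 is 17 November 1858 CE (Gregorian), MJD 0; the target day is +11478 days from there, so JDN = 2411479.

2411479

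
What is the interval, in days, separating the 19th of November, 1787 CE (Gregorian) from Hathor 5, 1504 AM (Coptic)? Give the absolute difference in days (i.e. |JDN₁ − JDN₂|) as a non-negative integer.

JDN of the first date = 2374071.
JDN of the second date = 2374065.
|2374065 − 2374071| = 6.

6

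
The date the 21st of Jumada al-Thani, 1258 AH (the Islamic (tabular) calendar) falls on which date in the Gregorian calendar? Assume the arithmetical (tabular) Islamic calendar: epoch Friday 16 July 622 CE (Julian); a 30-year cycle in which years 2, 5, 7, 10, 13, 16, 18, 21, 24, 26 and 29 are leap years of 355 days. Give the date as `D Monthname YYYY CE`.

Julian Day Number of the source date = 2394047.
Converting JDN 2394047 to the Gregorian calendar gives 30 July 1842 CE.

30 July 1842 CE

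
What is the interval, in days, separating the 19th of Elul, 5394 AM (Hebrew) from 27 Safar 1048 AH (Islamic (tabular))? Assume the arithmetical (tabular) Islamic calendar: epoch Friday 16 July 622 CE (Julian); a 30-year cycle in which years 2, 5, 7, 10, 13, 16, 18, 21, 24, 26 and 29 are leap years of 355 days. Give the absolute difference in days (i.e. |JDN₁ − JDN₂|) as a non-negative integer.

First date → JDN 2318121; second date → JDN 2319518.
The interval is |2318121 − 2319518| = 1397 days.

1397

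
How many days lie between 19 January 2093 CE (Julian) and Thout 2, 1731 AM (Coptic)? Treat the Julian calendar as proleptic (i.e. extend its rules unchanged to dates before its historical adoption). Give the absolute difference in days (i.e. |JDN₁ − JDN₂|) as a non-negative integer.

28632

JDN of the first date = 2485545.
JDN of the second date = 2456913.
|2456913 − 2485545| = 28632.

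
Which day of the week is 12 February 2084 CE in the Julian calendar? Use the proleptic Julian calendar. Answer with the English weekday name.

Equivalently 25 February 2084 Gregorian, JDN 2482281.
Since JDN mod 7 = 4 (0 = Monday), the day is Friday.

Friday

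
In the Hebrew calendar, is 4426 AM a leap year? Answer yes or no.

Hebrew year 4426 is year 18 of its 19-year Metonic cycle; leap years are at positions 3, 6, 8, 11, 14, 17, 19, so it is a common year (12 months).

no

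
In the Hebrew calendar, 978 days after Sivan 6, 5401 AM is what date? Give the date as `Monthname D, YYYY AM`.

JDN of Sivan 6, 5401 AM = 2320558.
2320558 + 978 = 2321536.
JDN 2321536 in the Hebrew calendar is Shevat 10, 5404 AM.

Shevat 10, 5404 AM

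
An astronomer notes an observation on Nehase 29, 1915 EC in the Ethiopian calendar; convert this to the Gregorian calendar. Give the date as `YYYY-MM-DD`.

1923-09-04

Julian Day Number of the source date = 2423667.
Converting JDN 2423667 to the Gregorian calendar gives 4 September 1923 CE.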